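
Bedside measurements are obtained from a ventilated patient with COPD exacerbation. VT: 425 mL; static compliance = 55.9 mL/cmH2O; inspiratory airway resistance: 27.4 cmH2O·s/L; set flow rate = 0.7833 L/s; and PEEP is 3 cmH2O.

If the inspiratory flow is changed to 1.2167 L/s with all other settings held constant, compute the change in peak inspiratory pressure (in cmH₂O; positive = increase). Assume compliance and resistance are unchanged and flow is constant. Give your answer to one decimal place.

11.9

PIP = Vt/C + R·V̇ + PEEP (constant-flow equation of motion).
Only the resistive term changes: ΔPIP = R × ΔV̇ = 27.4 × (1.2167 − 0.7833) = 27.4 × 0.4334 = 11.875 cmH2O.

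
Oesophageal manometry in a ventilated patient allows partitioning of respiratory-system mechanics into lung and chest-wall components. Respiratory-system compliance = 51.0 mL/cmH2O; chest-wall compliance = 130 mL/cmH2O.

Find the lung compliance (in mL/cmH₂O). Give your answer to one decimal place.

83.9

1/CL = 1/Crs − 1/Ccw.
1/CL = 1/51.0 − 1/130 = 0.01192.
CL = 83.893 mL/cmH2O.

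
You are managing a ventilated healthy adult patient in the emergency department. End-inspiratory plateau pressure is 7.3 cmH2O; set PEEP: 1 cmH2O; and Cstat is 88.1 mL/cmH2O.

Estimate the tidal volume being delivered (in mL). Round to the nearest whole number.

Vt = Cstat × (Pplat − PEEP) = 88.1 × (7.3 − 1) = 88.1 × 6.3 = 555.03 mL.

555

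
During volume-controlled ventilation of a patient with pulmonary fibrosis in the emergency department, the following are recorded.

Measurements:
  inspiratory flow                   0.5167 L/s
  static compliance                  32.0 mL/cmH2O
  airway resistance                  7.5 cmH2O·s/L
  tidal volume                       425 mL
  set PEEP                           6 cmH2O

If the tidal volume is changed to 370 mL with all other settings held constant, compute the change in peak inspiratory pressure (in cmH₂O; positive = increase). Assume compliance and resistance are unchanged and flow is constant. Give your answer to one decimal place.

-1.7

PIP = Vt/C + R·V̇ + PEEP (constant-flow equation of motion).
Only the elastic term changes: ΔPIP = ΔVt / C = (370 − 425) / 32.0 = -1.719 cmH2O.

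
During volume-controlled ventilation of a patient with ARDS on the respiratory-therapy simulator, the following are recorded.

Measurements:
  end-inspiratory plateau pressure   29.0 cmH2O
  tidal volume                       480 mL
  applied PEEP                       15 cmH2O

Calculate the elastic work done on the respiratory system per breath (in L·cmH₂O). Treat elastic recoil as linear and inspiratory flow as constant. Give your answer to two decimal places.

3.36

Elastic work ≈ ½ × (Pplat − PEEP) × Vt = 0.5 × (29.0 − 15) × 0.480 L = 0.5 × 14.0 × 0.480 = 3.36 L·cmH2O.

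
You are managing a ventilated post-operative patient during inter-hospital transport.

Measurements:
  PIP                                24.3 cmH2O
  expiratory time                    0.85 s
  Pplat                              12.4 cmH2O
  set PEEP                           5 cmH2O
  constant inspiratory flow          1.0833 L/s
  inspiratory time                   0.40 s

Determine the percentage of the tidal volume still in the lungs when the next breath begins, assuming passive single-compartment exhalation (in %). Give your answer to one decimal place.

Vt = flow × Ti = 1.0833 L/s × 0.40 s × 1000 mL/L = 433.32 mL.
R = (PIP − Pplat)/V̇ = (24.3 − 12.4) / 1.0833 = 11.9/1.0833 = 10.985 cmH2O·s/L.
C = Vt/(Pplat − PEEP) = 433.32 / (12.4 − 5) = 433.32/7.4 = 58.557 mL/cmH2O.
τ = R × C = 10.985 × 0.05856 L/cmH2O = 0.6433 s.
Fraction remaining at end-expiration = e^(−Te/τ) = e^(−0.85/0.6433) = 0.2668 → 26.68%.

26.7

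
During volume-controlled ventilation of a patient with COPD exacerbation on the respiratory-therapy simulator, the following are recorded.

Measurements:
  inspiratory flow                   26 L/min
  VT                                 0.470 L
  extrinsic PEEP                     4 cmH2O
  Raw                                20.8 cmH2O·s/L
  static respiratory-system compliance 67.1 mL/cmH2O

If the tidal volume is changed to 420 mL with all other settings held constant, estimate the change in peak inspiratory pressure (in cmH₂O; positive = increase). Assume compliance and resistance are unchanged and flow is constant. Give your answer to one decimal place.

PIP = Vt/C + R·V̇ + PEEP (constant-flow equation of motion).
Only the elastic term changes: ΔPIP = ΔVt / C = (420 − 470) / 67.1 = -0.7452 cmH2O.

-0.7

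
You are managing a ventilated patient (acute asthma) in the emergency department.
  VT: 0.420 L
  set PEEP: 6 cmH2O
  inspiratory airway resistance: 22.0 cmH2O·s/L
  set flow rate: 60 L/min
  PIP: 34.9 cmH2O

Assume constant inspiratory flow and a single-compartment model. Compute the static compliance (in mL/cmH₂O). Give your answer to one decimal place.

60.9

Flow: 60 L/min ÷ 60 = 1 L/s.
Equation of motion (constant flow): PIP = Vt/C + R·V̇ + PEEP.
Vt/C = PIP − R·V̇ − PEEP = 34.9 − 22.0×1 − 6 = 34.9 − 22.0 − 6 = 6.9 cmH2O.
C = Vt / 6.9 = 420 / 6.9 = 60.87 mL/cmH2O.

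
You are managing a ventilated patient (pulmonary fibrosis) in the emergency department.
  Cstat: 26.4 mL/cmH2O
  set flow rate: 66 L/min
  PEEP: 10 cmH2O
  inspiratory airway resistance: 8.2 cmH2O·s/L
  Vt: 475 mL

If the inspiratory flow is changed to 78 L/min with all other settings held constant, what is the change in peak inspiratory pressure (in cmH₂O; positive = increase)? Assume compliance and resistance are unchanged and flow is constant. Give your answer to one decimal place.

1.6

Flow: 66 L/min ÷ 60 = 1.1 L/s.
New flow: 78 L/min ÷ 60 = 1.3 L/s.
PIP = Vt/C + R·V̇ + PEEP (constant-flow equation of motion).
Only the resistive term changes: ΔPIP = R × ΔV̇ = 8.2 × (1.3 − 1.1) = 8.2 × 0.2 = 1.64 cmH2O.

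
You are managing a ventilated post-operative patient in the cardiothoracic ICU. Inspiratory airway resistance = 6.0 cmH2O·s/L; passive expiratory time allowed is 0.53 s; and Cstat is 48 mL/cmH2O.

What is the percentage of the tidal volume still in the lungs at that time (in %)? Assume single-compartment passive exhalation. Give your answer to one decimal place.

15.9

τ = R × C = 6.0 × 48 mL/cmH2O = 6.0 × 0.048 L/cmH2O = 0.288 s.
Passive exhalation: V(t)/V₀ = e^(−t/τ) = e^(−0.53/0.288) = 0.1588.
Fraction remaining = 0.1588 → 15.88%.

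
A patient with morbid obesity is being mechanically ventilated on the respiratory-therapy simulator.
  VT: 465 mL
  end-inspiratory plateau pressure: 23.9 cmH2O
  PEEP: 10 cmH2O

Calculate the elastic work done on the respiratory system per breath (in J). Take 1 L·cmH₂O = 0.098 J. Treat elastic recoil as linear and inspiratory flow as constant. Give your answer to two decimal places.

0.32

Elastic work ≈ ½ × (Pplat − PEEP) × Vt = 0.5 × (23.9 − 10) × 0.465 L = 0.5 × 13.9 × 0.465 = 3.232 L·cmH2O.
× 0.098 J/(L·cmH2O) → 0.3167 J.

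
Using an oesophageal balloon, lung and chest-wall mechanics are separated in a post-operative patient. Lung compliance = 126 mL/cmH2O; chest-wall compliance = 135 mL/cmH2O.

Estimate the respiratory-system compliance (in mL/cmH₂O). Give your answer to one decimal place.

65.2

Lung and chest wall are elastances in series: 1/Crs = 1/CL + 1/Ccw.
1/Crs = 1/126 + 1/135 = 0.01534.
Crs = 65.189 mL/cmH2O.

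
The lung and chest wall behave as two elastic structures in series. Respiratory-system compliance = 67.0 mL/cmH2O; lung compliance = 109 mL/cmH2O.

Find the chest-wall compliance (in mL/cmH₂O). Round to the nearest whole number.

1/Ccw = 1/Crs − 1/CL.
1/Ccw = 1/67.0 − 1/109 = 0.005751.
Ccw = 173.88 mL/cmH2O.

174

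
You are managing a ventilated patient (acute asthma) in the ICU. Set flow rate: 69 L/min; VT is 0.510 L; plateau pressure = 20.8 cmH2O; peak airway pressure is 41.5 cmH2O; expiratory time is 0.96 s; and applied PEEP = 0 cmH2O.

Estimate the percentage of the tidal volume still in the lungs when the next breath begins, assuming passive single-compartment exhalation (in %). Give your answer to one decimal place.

Flow: 69 L/min ÷ 60 = 1.15 L/s.
R = (PIP − Pplat)/V̇ = (41.5 − 20.8) / 1.15 = 20.7/1.15 = 18.0 cmH2O·s/L.
C = Vt/(Pplat − PEEP) = 510.0 / (20.8 − 0) = 510.0/20.8 = 24.519 mL/cmH2O.
τ = R × C = 18.0 × 0.02452 L/cmH2O = 0.4414 s.
Fraction remaining at end-expiration = e^(−Te/τ) = e^(−0.96/0.4414) = 0.1136 → 11.36%.

11.4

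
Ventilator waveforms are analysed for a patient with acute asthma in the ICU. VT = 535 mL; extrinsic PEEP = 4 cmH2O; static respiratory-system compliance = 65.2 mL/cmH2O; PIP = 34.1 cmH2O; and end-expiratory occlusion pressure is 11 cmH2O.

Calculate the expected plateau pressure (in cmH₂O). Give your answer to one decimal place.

End-expiratory occlusion gives total PEEP = 11 cmH2O (intrinsic PEEP = 11 − 4 = 7). Use total PEEP for the elastic gradient.
Pplat = PEEPtotal + Vt / Cstat = 11 + 535 / 65.2 = 11 + 8.206 = 19.206 cmH2O.

19.2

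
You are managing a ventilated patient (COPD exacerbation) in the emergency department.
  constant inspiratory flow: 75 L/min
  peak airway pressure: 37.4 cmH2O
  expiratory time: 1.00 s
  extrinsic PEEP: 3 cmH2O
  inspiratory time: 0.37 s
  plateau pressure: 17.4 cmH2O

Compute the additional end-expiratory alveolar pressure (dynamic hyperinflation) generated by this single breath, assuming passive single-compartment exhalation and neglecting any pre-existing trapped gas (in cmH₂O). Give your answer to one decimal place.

2.1

Flow: 75 L/min ÷ 60 = 1.25 L/s.
Vt = flow × Ti = 1.25 L/s × 0.37 s × 1000 mL/L = 462.5 mL.
R = (PIP − Pplat)/V̇ = (37.4 − 17.4) / 1.25 = 20.0/1.25 = 16.0 cmH2O·s/L.
C = Vt/(Pplat − PEEP) = 462.5 / (17.4 − 3) = 462.5/14.4 = 32.118 mL/cmH2O.
τ = R × C = 16.0 × 0.03212 L/cmH2O = 0.5139 s.
Fraction remaining = e^(−Te/τ) = e^(−1.00/0.5139) = 0.1429; trapped volume = 462.5 × 0.1429 = 66.091 mL.
Additional alveolar pressure from trapping ≈ V_trapped / C = 66.091 / 32.118 = 2.058 cmH2O.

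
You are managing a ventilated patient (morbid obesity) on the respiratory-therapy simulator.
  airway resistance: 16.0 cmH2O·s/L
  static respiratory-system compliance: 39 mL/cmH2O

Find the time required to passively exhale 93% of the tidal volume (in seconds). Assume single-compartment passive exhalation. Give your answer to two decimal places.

1.66

τ = R × C = 16.0 × 39 mL/cmH2O = 16.0 × 0.039 L/cmH2O = 0.624 s.
Exhaled fraction f = 1 − e^(−t/τ) → t = −τ·ln(1 − f) = −0.624·ln(0.07) = 1.659 s.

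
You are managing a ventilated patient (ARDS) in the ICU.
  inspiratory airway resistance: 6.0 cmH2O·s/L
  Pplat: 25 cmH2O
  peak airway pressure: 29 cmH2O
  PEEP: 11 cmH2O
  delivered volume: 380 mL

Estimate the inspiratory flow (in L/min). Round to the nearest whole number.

40

flow = (PIP − Pplat) / Raw = (29 − 25) / 6.0 = 0.6667 L/s × 60 = 40.002 L/min.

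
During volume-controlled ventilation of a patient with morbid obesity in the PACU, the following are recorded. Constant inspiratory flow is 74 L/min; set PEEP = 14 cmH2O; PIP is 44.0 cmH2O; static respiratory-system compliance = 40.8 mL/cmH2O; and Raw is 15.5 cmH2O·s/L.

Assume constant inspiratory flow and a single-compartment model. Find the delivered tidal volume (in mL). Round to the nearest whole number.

444

Flow: 74 L/min ÷ 60 = 1.2333 L/s.
Equation of motion (constant flow): PIP = Vt/C + R·V̇ + PEEP.
Vt/C = PIP − R·V̇ − PEEP = 44.0 − 19.116 − 14 = 10.884 cmH2O.
Vt = C × 10.884 = 40.8 × 10.884 = 444.07 mL.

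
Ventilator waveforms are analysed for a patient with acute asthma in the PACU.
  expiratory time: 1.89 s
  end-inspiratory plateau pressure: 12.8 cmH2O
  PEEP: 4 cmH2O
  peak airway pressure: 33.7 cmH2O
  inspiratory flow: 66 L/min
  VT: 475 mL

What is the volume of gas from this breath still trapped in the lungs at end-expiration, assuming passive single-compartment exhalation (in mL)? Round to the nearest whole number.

75

Flow: 66 L/min ÷ 60 = 1.1 L/s.
R = (PIP − Pplat)/V̇ = (33.7 − 12.8) / 1.1 = 20.9/1.1 = 19.0 cmH2O·s/L.
C = Vt/(Pplat − PEEP) = 475.0 / (12.8 − 4) = 475.0/8.8 = 53.977 mL/cmH2O.
τ = R × C = 19.0 × 0.05398 L/cmH2O = 1.026 s.
Fraction remaining = e^(−Te/τ) = e^(−1.89/1.026) = 0.1585.
Trapped volume = 475.0 × 0.1585 = 75.288 mL.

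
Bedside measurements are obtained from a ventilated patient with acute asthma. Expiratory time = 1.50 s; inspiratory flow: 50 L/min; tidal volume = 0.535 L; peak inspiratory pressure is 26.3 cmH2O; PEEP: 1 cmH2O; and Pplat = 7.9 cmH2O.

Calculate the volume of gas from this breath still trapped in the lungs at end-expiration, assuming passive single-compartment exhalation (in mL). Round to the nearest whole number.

223

Flow: 50 L/min ÷ 60 = 0.8333 L/s.
R = (PIP − Pplat)/V̇ = (26.3 − 7.9) / 0.8333 = 18.4/0.8333 = 22.081 cmH2O·s/L.
C = Vt/(Pplat − PEEP) = 535.0 / (7.9 − 1) = 535.0/6.9 = 77.536 mL/cmH2O.
τ = R × C = 22.081 × 0.07754 L/cmH2O = 1.712 s.
Fraction remaining = e^(−Te/τ) = e^(−1.50/1.712) = 0.4164.
Trapped volume = 535.0 × 0.4164 = 222.77 mL.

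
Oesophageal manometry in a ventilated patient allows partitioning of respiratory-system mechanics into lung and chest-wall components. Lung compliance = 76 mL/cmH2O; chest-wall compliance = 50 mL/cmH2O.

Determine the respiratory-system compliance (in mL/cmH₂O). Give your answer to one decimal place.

30.2

Lung and chest wall are elastances in series: 1/Crs = 1/CL + 1/Ccw.
1/Crs = 1/76 + 1/50 = 0.03316.
Crs = 30.157 mL/cmH2O.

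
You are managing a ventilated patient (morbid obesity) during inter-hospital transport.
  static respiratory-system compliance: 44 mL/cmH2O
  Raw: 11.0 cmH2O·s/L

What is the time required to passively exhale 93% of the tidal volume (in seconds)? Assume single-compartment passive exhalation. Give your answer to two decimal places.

τ = R × C = 11.0 × 44 mL/cmH2O = 11.0 × 0.044 L/cmH2O = 0.484 s.
Exhaled fraction f = 1 − e^(−t/τ) → t = −τ·ln(1 − f) = −0.484·ln(0.07) = 1.287 s.

1.29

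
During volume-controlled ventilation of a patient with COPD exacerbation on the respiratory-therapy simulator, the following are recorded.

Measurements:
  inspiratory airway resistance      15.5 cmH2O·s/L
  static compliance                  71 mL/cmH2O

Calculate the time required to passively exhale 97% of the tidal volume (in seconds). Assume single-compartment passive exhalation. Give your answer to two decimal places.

τ = R × C = 15.5 × 71 mL/cmH2O = 15.5 × 0.071 L/cmH2O = 1.101 s.
Exhaled fraction f = 1 − e^(−t/τ) → t = −τ·ln(1 − f) = −1.101·ln(0.03) = 3.861 s.

3.86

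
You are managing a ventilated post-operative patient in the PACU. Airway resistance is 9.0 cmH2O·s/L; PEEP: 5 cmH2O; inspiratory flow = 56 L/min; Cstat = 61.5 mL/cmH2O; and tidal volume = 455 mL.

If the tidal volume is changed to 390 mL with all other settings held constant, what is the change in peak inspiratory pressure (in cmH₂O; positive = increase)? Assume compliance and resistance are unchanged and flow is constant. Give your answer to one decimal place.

PIP = Vt/C + R·V̇ + PEEP (constant-flow equation of motion).
Only the elastic term changes: ΔPIP = ΔVt / C = (390 − 455) / 61.5 = -1.057 cmH2O.

-1.1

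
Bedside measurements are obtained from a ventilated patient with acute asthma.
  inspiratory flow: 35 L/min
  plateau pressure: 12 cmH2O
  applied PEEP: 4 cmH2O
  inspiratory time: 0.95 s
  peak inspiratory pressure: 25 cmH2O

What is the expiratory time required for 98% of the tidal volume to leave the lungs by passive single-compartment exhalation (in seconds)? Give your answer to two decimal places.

Flow: 35 L/min ÷ 60 = 0.5833 L/s.
Vt = flow × Ti = 0.5833 L/s × 0.95 s × 1000 mL/L = 554.14 mL.
R = (PIP − Pplat)/V̇ = (25 − 12) / 0.5833 = 13.0/0.5833 = 22.287 cmH2O·s/L.
C = Vt/(Pplat − PEEP) = 554.14 / (12 − 4) = 554.14/8.0 = 69.268 mL/cmH2O.
τ = R × C = 22.287 × 0.06927 L/cmH2O = 1.544 s.
t = −τ·ln(1 − 0.98) = −1.544·ln(0.02) = 6.04 s.

6.04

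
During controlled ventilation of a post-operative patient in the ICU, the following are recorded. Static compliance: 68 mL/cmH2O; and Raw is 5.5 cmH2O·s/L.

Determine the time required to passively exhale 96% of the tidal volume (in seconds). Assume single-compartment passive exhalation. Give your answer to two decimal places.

τ = R × C = 5.5 × 68 mL/cmH2O = 5.5 × 0.068 L/cmH2O = 0.374 s.
Exhaled fraction f = 1 − e^(−t/τ) → t = −τ·ln(1 − f) = −0.374·ln(0.04) = 1.204 s.

1.20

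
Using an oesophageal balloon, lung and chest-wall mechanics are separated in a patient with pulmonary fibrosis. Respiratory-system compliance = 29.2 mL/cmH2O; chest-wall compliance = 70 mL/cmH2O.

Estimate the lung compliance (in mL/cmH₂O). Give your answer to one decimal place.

1/CL = 1/Crs − 1/Ccw.
1/CL = 1/29.2 − 1/70 = 0.01996.
CL = 50.1 mL/cmH2O.

50.1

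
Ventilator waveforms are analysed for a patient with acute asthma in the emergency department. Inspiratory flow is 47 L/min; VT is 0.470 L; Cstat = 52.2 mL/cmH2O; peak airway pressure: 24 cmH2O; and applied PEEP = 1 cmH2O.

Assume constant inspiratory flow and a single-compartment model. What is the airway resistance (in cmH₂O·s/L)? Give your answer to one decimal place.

17.9

Flow: 47 L/min ÷ 60 = 0.7833 L/s.
Equation of motion (constant flow): PIP = Vt/C + R·V̇ + PEEP.
R·V̇ = PIP − Vt/C − PEEP = 24 − 470/52.2 − 1 = 24 − 9.004 − 1 = 13.996 cmH2O.
R = 13.996 / 0.7833 = 17.868 cmH2O·s/L.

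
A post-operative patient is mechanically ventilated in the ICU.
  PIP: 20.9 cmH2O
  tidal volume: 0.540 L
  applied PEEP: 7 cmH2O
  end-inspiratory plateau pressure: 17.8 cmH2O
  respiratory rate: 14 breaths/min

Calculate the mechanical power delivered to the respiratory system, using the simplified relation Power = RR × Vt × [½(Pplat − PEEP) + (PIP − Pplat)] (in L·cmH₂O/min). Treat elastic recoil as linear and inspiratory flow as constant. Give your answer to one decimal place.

Per-breath work = Vt × [½(Pplat−PEEP) + (PIP−Pplat)] = 0.540 × [0.5×10.8 + 3.1] = 0.540 × 8.5 = 4.59 L·cmH2O.
Power = 14 × 4.59 = 64.26 L·cmH2O/min.

64.3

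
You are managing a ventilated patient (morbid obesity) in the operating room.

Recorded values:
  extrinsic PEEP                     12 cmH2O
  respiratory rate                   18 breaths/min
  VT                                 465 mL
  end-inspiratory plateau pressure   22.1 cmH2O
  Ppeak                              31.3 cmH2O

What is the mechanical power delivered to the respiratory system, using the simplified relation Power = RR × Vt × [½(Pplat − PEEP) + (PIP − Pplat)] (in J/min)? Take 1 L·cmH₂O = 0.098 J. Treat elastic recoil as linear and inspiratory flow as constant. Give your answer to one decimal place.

Per-breath work = Vt × [½(Pplat−PEEP) + (PIP−Pplat)] = 0.465 × [0.5×10.1 + 9.2] = 0.465 × 14.25 = 6.626 L·cmH2O.
Power = 18 × 6.626 = 119.27 L·cmH2O/min.
× 0.098 J/(L·cmH2O) → 11.688 J/min.

11.7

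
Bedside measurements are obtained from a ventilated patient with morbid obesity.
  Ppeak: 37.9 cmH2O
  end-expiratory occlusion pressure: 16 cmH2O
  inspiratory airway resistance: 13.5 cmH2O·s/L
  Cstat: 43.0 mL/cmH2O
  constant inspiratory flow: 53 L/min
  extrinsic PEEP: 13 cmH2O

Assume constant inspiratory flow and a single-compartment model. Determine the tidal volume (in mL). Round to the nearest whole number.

429

Flow: 53 L/min ÷ 60 = 0.8833 L/s.
Total PEEP = 16 cmH2O (set 13 + intrinsic 3); this is the baseline alveolar pressure.
Equation of motion (constant flow): PIP = Vt/C + R·V̇ + PEEP.
Vt/C = PIP − R·V̇ − PEEP = 37.9 − 11.925 − 16 = 9.975 cmH2O.
Vt = C × 9.975 = 43.0 × 9.975 = 428.93 mL.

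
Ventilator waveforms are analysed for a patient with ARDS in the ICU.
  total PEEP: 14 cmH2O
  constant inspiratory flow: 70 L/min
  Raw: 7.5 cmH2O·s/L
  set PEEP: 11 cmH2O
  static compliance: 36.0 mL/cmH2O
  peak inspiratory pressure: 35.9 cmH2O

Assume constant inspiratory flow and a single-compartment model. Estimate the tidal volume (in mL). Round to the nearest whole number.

473

Flow: 70 L/min ÷ 60 = 1.1667 L/s.
Total PEEP = 14 cmH2O (set 11 + intrinsic 3); this is the baseline alveolar pressure.
Equation of motion (constant flow): PIP = Vt/C + R·V̇ + PEEP.
Vt/C = PIP − R·V̇ − PEEP = 35.9 − 8.75 − 14 = 13.15 cmH2O.
Vt = C × 13.15 = 36.0 × 13.15 = 473.4 mL.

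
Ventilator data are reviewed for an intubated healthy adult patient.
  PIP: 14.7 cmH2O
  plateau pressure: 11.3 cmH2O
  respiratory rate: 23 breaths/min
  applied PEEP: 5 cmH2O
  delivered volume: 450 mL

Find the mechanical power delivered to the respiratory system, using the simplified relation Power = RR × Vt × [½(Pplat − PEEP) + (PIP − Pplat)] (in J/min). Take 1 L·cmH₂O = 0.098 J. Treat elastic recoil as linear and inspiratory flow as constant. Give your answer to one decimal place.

6.6

Per-breath work = Vt × [½(Pplat−PEEP) + (PIP−Pplat)] = 0.450 × [0.5×6.3 + 3.4] = 0.450 × 6.55 = 2.948 L·cmH2O.
Power = 23 × 2.948 = 67.804 L·cmH2O/min.
× 0.098 J/(L·cmH2O) → 6.645 J/min.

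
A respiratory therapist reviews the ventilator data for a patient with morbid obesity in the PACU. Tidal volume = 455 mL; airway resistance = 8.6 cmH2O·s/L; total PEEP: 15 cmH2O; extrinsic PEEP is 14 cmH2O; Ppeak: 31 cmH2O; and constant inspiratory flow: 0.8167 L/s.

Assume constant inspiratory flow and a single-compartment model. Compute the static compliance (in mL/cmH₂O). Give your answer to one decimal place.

50.7

Total PEEP = 15 cmH2O (set 14 + intrinsic 1); this is the baseline alveolar pressure.
Equation of motion (constant flow): PIP = Vt/C + R·V̇ + PEEP.
Vt/C = PIP − R·V̇ − PEEP = 31 − 8.6×0.8167 − 15 = 31 − 7.024 − 15 = 8.976 cmH2O.
C = Vt / 8.976 = 455 / 8.976 = 50.691 mL/cmH2O.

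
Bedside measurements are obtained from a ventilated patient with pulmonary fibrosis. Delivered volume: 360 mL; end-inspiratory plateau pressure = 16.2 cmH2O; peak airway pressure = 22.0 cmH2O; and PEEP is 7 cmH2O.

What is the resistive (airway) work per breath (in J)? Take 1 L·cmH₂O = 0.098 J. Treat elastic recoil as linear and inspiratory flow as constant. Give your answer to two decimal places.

0.20

With constant inspiratory flow the resistive pressure is constant at PIP − Pplat = 22.0 − 16.2 = 5.8 cmH2O, so resistive work = 5.8 × 0.360 = 2.088 L·cmH2O.
× 0.098 J/(L·cmH2O) → 0.2046 J.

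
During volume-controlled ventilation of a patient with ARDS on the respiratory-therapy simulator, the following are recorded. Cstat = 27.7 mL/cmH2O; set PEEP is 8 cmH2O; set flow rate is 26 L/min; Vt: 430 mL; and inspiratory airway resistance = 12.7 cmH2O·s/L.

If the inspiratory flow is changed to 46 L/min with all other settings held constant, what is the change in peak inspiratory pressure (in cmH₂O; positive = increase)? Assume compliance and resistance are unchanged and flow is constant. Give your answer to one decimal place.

Flow: 26 L/min ÷ 60 = 0.4333 L/s.
New flow: 46 L/min ÷ 60 = 0.7667 L/s.
PIP = Vt/C + R·V̇ + PEEP (constant-flow equation of motion).
Only the resistive term changes: ΔPIP = R × ΔV̇ = 12.7 × (0.7667 − 0.4333) = 12.7 × 0.3334 = 4.234 cmH2O.

4.2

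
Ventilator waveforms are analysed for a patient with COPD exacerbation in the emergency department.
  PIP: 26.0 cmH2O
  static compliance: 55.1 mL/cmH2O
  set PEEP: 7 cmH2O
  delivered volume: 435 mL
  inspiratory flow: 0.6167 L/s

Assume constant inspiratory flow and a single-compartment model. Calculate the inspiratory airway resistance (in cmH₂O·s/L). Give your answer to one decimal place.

Equation of motion (constant flow): PIP = Vt/C + R·V̇ + PEEP.
R·V̇ = PIP − Vt/C − PEEP = 26.0 − 435/55.1 − 7 = 26.0 − 7.895 − 7 = 11.105 cmH2O.
R = 11.105 / 0.6167 = 18.007 cmH2O·s/L.

18.0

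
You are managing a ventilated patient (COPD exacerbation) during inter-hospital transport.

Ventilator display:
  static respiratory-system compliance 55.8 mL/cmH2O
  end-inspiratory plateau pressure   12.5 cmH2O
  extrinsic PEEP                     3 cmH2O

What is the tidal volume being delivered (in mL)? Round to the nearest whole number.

530

Vt = Cstat × (Pplat − PEEP) = 55.8 × (12.5 − 3) = 55.8 × 9.5 = 530.1 mL.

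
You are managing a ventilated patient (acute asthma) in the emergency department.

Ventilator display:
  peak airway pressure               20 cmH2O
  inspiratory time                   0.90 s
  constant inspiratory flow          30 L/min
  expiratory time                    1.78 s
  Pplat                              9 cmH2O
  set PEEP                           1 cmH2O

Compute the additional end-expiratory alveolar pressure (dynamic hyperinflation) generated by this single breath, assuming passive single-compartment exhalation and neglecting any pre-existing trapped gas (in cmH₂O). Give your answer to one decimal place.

Flow: 30 L/min ÷ 60 = 0.5 L/s.
Vt = flow × Ti = 0.5 L/s × 0.90 s × 1000 mL/L = 450.0 mL.
R = (PIP − Pplat)/V̇ = (20 − 9) / 0.5 = 11.0/0.5 = 22.0 cmH2O·s/L.
C = Vt/(Pplat − PEEP) = 450.0 / (9 − 1) = 450.0/8.0 = 56.25 mL/cmH2O.
τ = R × C = 22.0 × 0.05625 L/cmH2O = 1.238 s.
Fraction remaining = e^(−Te/τ) = e^(−1.78/1.238) = 0.2374; trapped volume = 450.0 × 0.2374 = 106.83 mL.
Additional alveolar pressure from trapping ≈ V_trapped / C = 106.83 / 56.25 = 1.899 cmH2O.

1.9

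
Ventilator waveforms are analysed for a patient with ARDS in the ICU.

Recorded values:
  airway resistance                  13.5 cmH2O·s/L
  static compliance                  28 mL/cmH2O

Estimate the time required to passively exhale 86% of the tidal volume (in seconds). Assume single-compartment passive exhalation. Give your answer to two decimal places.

τ = R × C = 13.5 × 28 mL/cmH2O = 13.5 × 0.028 L/cmH2O = 0.378 s.
Exhaled fraction f = 1 − e^(−t/τ) → t = −τ·ln(1 − f) = −0.378·ln(0.14) = 0.7432 s.

0.74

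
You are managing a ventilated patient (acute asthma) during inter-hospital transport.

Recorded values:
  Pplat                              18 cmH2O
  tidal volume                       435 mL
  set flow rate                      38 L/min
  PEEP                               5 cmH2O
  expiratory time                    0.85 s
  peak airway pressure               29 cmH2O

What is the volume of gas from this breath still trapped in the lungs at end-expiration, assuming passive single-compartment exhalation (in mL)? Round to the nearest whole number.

Flow: 38 L/min ÷ 60 = 0.6333 L/s.
R = (PIP − Pplat)/V̇ = (29 − 18) / 0.6333 = 11.0/0.6333 = 17.369 cmH2O·s/L.
C = Vt/(Pplat − PEEP) = 435.0 / (18 − 5) = 435.0/13.0 = 33.462 mL/cmH2O.
τ = R × C = 17.369 × 0.03346 L/cmH2O = 0.5812 s.
Fraction remaining = e^(−Te/τ) = e^(−0.85/0.5812) = 0.2317.
Trapped volume = 435.0 × 0.2317 = 100.79 mL.

101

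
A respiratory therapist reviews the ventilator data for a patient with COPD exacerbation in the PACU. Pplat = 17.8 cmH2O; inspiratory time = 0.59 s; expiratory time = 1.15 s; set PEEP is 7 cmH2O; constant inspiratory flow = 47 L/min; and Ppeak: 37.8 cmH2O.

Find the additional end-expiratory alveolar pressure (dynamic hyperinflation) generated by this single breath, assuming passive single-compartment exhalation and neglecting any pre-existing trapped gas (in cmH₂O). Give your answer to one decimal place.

Flow: 47 L/min ÷ 60 = 0.7833 L/s.
Vt = flow × Ti = 0.7833 L/s × 0.59 s × 1000 mL/L = 462.15 mL.
R = (PIP − Pplat)/V̇ = (37.8 − 17.8) / 0.7833 = 20.0/0.7833 = 25.533 cmH2O·s/L.
C = Vt/(Pplat − PEEP) = 462.15 / (17.8 − 7) = 462.15/10.8 = 42.792 mL/cmH2O.
τ = R × C = 25.533 × 0.04279 L/cmH2O = 1.093 s.
Fraction remaining = e^(−Te/τ) = e^(−1.15/1.093) = 0.3492; trapped volume = 462.15 × 0.3492 = 161.38 mL.
Additional alveolar pressure from trapping ≈ V_trapped / C = 161.38 / 42.792 = 3.771 cmH2O.

3.8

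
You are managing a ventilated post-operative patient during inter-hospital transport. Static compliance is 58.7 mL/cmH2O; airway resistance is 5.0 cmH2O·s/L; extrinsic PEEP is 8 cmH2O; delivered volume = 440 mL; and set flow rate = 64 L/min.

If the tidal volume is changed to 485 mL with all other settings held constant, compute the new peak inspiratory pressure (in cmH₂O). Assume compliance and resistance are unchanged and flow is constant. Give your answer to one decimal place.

21.6

Flow: 64 L/min ÷ 60 = 1.0667 L/s.
PIP = Vt/C + R·V̇ + PEEP (constant-flow equation of motion).
Only the elastic term changes: ΔPIP = ΔVt / C = (485 − 440) / 58.7 = 0.7666 cmH2O.
Original PIP = 440/58.7 + 5.0×1.0667 + 8 = 20.829 cmH2O; new PIP = 20.829 + (0.7666) = 21.596 cmH2O.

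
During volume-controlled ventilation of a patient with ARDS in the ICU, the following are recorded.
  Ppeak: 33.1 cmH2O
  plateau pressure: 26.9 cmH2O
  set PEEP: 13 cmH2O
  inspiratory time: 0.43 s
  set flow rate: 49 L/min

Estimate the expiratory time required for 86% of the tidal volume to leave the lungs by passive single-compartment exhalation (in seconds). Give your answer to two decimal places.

Flow: 49 L/min ÷ 60 = 0.8167 L/s.
Vt = flow × Ti = 0.8167 L/s × 0.43 s × 1000 mL/L = 351.18 mL.
R = (PIP − Pplat)/V̇ = (33.1 − 26.9) / 0.8167 = 6.2/0.8167 = 7.592 cmH2O·s/L.
C = Vt/(Pplat − PEEP) = 351.18 / (26.9 − 13) = 351.18/13.9 = 25.265 mL/cmH2O.
τ = R × C = 7.592 × 0.02527 L/cmH2O = 0.1918 s.
t = −τ·ln(1 − 0.86) = −0.1918·ln(0.14) = 0.3771 s.

0.38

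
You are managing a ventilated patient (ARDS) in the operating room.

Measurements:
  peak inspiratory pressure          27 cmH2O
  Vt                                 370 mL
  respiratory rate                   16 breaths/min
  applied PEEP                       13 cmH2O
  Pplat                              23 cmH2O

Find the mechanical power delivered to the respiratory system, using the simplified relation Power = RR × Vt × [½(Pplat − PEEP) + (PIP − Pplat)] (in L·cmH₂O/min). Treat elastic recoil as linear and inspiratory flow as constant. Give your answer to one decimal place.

Per-breath work = Vt × [½(Pplat−PEEP) + (PIP−Pplat)] = 0.370 × [0.5×10.0 + 4.0] = 0.370 × 9.0 = 3.33 L·cmH2O.
Power = 16 × 3.33 = 53.28 L·cmH2O/min.

53.3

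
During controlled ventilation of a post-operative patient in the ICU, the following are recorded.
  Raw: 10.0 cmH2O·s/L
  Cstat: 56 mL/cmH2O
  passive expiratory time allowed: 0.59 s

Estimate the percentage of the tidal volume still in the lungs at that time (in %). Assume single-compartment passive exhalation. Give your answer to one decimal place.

34.9

τ = R × C = 10.0 × 56 mL/cmH2O = 10.0 × 0.056 L/cmH2O = 0.56 s.
Passive exhalation: V(t)/V₀ = e^(−t/τ) = e^(−0.59/0.56) = 0.3487.
Fraction remaining = 0.3487 → 34.87%.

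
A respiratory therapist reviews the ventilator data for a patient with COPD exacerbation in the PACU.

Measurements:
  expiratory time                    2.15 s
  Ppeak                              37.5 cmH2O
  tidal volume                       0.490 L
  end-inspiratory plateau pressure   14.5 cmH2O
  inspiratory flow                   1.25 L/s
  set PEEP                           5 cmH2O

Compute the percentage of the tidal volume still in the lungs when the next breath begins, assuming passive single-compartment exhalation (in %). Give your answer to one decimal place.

10.4

R = (PIP − Pplat)/V̇ = (37.5 − 14.5) / 1.25 = 23.0/1.25 = 18.4 cmH2O·s/L.
C = Vt/(Pplat − PEEP) = 490.0 / (14.5 − 5) = 490.0/9.5 = 51.579 mL/cmH2O.
τ = R × C = 18.4 × 0.05158 L/cmH2O = 0.9491 s.
Fraction remaining at end-expiration = e^(−Te/τ) = e^(−2.15/0.9491) = 0.1038 → 10.38%.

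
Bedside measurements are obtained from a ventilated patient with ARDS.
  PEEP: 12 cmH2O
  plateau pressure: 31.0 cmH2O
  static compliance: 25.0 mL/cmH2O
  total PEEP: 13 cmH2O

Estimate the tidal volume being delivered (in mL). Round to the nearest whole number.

End-expiratory occlusion gives total PEEP = 13 cmH2O (intrinsic PEEP = 13 − 12 = 1). Use total PEEP for the elastic gradient.
Vt = Cstat × (Pplat − PEEPtotal) = 25.0 × (31.0 − 13) = 25.0 × 18.0 = 450.0 mL.

450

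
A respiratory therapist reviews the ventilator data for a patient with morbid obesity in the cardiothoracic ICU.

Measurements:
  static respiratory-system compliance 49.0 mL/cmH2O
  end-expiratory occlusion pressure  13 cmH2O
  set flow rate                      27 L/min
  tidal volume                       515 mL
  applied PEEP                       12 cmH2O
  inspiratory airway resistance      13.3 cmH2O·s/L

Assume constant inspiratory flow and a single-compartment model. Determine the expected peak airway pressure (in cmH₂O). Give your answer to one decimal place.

29.5

Flow: 27 L/min ÷ 60 = 0.45 L/s.
Total PEEP = 13 cmH2O (set 12 + intrinsic 1); this is the baseline alveolar pressure.
Equation of motion (constant flow): PIP = Vt/C + R·V̇ + PEEP.
PIP = 515/49.0 + 13.3×0.45 + 13 = 10.51 + 5.985 + 13 = 29.495 cmH2O.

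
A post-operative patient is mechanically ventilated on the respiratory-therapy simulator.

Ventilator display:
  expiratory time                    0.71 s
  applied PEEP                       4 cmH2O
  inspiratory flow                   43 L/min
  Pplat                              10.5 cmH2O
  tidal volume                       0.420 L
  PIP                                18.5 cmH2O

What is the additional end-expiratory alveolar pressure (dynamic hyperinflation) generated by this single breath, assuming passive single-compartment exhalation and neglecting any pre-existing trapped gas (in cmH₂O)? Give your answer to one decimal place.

2.4

Flow: 43 L/min ÷ 60 = 0.7167 L/s.
R = (PIP − Pplat)/V̇ = (18.5 − 10.5) / 0.7167 = 8.0/0.7167 = 11.162 cmH2O·s/L.
C = Vt/(Pplat − PEEP) = 420.0 / (10.5 − 4) = 420.0/6.5 = 64.615 mL/cmH2O.
τ = R × C = 11.162 × 0.06462 L/cmH2O = 0.7213 s.
Fraction remaining = e^(−Te/τ) = e^(−0.71/0.7213) = 0.3737; trapped volume = 420.0 × 0.3737 = 156.95 mL.
Additional alveolar pressure from trapping ≈ V_trapped / C = 156.95 / 64.615 = 2.429 cmH2O.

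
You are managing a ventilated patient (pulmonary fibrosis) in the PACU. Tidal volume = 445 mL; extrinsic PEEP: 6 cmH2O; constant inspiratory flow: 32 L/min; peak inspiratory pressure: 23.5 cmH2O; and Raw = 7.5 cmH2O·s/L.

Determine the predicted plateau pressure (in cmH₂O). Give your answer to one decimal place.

19.5

Flow: 32 L/min ÷ 60 = 0.5333 L/s.
Pplat = PIP − Raw × flow = 23.5 − 7.5 × 0.5333 = 23.5 − 4.0 = 19.5 cmH2O.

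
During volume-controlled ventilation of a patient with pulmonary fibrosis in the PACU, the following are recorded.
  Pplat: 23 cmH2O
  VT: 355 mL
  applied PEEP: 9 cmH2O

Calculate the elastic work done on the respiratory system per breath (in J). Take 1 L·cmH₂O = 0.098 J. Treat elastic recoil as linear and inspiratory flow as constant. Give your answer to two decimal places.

0.24

Elastic work ≈ ½ × (Pplat − PEEP) × Vt = 0.5 × (23 − 9) × 0.355 L = 0.5 × 14.0 × 0.355 = 2.485 L·cmH2O.
× 0.098 J/(L·cmH2O) → 0.2435 J.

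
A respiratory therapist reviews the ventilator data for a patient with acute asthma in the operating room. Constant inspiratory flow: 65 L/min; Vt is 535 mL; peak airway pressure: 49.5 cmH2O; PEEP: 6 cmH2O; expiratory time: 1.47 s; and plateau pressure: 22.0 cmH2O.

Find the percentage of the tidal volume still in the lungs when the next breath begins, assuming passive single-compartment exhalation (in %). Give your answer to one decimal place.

17.7

Flow: 65 L/min ÷ 60 = 1.0833 L/s.
R = (PIP − Pplat)/V̇ = (49.5 − 22.0) / 1.0833 = 27.5/1.0833 = 25.385 cmH2O·s/L.
C = Vt/(Pplat − PEEP) = 535.0 / (22.0 − 6) = 535.0/16.0 = 33.438 mL/cmH2O.
τ = R × C = 25.385 × 0.03344 L/cmH2O = 0.8489 s.
Fraction remaining at end-expiration = e^(−Te/τ) = e^(−1.47/0.8489) = 0.177 → 17.7%.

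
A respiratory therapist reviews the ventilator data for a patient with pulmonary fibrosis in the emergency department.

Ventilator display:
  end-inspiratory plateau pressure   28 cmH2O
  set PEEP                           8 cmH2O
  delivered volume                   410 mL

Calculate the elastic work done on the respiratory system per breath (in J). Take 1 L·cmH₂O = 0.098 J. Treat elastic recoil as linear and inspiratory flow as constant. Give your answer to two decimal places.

0.40

Elastic work ≈ ½ × (Pplat − PEEP) × Vt = 0.5 × (28 − 8) × 0.410 L = 0.5 × 20.0 × 0.410 = 4.1 L·cmH2O.
× 0.098 J/(L·cmH2O) → 0.4018 J.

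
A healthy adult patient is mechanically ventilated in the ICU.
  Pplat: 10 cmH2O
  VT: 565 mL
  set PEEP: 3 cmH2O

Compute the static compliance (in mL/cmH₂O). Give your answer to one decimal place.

80.7

Cstat = Vt / (Pplat − PEEP) = 565 / (10 − 3) = 565 / 7.0 = 80.714 mL/cmH2O.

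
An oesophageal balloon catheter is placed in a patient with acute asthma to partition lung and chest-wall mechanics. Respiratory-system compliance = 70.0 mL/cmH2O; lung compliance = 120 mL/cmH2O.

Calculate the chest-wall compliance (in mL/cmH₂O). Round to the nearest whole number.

168

1/Ccw = 1/Crs − 1/CL.
1/Ccw = 1/70.0 − 1/120 = 0.005952.
Ccw = 168.01 mL/cmH2O.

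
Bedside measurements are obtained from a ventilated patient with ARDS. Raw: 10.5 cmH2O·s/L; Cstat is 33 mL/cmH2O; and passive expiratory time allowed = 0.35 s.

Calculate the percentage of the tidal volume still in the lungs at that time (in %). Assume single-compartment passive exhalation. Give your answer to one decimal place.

τ = R × C = 10.5 × 33 mL/cmH2O = 10.5 × 0.033 L/cmH2O = 0.3465 s.
Passive exhalation: V(t)/V₀ = e^(−t/τ) = e^(−0.35/0.3465) = 0.3642.
Fraction remaining = 0.3642 → 36.42%.

36.4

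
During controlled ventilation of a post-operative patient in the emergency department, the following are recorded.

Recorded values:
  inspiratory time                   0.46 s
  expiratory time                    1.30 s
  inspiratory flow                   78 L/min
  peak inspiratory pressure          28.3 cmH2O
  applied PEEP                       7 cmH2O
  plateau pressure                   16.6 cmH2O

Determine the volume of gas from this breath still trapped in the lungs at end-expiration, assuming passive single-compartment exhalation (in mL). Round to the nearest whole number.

59

Flow: 78 L/min ÷ 60 = 1.3 L/s.
Vt = flow × Ti = 1.3 L/s × 0.46 s × 1000 mL/L = 598.0 mL.
R = (PIP − Pplat)/V̇ = (28.3 − 16.6) / 1.3 = 11.7/1.3 = 9.0 cmH2O·s/L.
C = Vt/(Pplat − PEEP) = 598.0 / (16.6 − 7) = 598.0/9.6 = 62.292 mL/cmH2O.
τ = R × C = 9.0 × 0.06229 L/cmH2O = 0.5606 s.
Fraction remaining = e^(−Te/τ) = e^(−1.30/0.5606) = 0.09838.
Trapped volume = 598.0 × 0.09838 = 58.831 mL.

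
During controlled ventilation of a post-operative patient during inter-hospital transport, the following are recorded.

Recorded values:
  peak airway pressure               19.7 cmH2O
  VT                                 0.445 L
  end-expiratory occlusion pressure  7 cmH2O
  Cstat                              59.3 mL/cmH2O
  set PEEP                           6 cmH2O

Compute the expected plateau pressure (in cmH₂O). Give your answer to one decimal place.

End-expiratory occlusion gives total PEEP = 7 cmH2O (intrinsic PEEP = 7 − 6 = 1). Use total PEEP for the elastic gradient.
Pplat = PEEPtotal + Vt / Cstat = 7 + 445 / 59.3 = 7 + 7.504 = 14.504 cmH2O.

14.5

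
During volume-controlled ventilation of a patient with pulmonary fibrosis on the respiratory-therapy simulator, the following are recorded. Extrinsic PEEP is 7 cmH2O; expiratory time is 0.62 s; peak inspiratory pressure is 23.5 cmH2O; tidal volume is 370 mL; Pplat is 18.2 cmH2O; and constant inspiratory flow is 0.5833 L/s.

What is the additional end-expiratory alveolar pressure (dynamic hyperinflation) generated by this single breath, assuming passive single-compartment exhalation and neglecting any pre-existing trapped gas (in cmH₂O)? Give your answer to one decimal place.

1.4

R = (PIP − Pplat)/V̇ = (23.5 − 18.2) / 0.5833 = 5.3/0.5833 = 9.086 cmH2O·s/L.
C = Vt/(Pplat − PEEP) = 370.0 / (18.2 − 7) = 370.0/11.2 = 33.036 mL/cmH2O.
τ = R × C = 9.086 × 0.03304 L/cmH2O = 0.3002 s.
Fraction remaining = e^(−Te/τ) = e^(−0.62/0.3002) = 0.1268; trapped volume = 370.0 × 0.1268 = 46.916 mL.
Additional alveolar pressure from trapping ≈ V_trapped / C = 46.916 / 33.036 = 1.42 cmH2O.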